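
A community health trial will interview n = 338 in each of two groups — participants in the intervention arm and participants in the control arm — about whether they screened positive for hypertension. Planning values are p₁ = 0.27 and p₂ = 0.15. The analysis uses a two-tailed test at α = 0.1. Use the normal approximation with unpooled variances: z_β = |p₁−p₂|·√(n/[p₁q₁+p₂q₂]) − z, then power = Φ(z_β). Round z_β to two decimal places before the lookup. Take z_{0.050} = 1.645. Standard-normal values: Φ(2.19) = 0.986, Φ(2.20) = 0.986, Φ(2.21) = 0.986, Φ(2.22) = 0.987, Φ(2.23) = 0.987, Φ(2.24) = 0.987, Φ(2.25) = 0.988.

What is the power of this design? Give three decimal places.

Power ≈ 0.987

z_β = |p₁−p₂|·√(n/[p₁q₁+p₂q₂]) − z_{α/2}
    = 0.12 · √(338/0.3246) − 1.645
    = 0.12 · 32.2689 − 1.645
    = 3.8723 − 1.645 = 2.2273 → 2.23
Power = Φ(2.23) = 0.987.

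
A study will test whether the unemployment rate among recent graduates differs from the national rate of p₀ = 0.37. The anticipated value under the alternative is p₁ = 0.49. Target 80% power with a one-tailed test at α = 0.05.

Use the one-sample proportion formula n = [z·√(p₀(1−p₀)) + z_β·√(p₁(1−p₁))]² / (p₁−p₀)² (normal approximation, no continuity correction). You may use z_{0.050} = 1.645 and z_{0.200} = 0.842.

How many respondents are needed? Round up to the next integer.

n = 103

n = [z_α·√(p₀q₀) + z_β·√(p₁q₁)]² / (p₁ − p₀)²
  = [1.645·√(0.37·0.63) + 0.842·√(0.49·0.51)]² / (0.12)²
  = [1.645·0.4828 + 0.842·0.4999]² / 0.0144
  = [1.2151]² / 0.0144
  = 102.54
Round up → n = 103.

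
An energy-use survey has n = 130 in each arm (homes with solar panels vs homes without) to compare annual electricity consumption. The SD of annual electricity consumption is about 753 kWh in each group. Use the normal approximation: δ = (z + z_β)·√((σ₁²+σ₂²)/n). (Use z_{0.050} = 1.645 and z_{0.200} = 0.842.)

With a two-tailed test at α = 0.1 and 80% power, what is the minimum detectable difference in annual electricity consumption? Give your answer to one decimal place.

Minimum detectable difference ≈ 232.3 kWh

δ = (z_{α/2} + z_β) · √((σ₁²+σ₂²)/n)
  = (1.645 + 0.842) · √(1134018/130)
  = 2.487 · √8723.2
  = 2.487 · 93.3982
  = 232.2812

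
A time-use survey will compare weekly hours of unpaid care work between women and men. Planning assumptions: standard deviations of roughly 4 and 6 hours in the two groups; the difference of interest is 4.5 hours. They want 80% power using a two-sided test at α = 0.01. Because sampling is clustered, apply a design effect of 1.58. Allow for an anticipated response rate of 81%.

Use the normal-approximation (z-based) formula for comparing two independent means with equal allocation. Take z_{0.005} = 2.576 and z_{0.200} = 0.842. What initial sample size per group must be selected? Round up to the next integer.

n = 59 per group

n = (z_{α/2} + z_β)² · (σ₁² + σ₂²) / δ²
  = (2.576 + 0.842)² · (4² + 6² = 52) / 4.5²
  = 11.6827 · 52 / 20.25
  = 30.00
Design effect: 1.58 × 30.00 = 47.40.
Adjust for 81% response: 47.40 / 0.81 = 58.52.
Round up → n = 59 per group.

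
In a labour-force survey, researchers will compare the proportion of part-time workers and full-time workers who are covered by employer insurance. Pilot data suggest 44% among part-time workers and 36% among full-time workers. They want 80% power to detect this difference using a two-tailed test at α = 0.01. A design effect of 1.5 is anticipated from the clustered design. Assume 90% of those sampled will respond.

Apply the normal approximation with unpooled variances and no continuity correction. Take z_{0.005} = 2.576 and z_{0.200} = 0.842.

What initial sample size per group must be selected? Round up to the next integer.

n = (z_{α/2} + z_β)² · [p₁(1−p₁) + p₂(1−p₂)] / (p₁ − p₂)²
  = (2.576 + 0.842)² · (0.44·0.56 + 0.36·0.64) / (0.08)²
  = (3.418)² · (0.2464 + 0.2304) / 0.0064
  = 11.6827 · 0.4768 / 0.0064
  = 870.36
Design effect: 1.5 × 870.36 = 1305.54.
Adjust for 90% response: 1305.54 / 0.90 = 1450.60.
Round up → n = 1451 per group.

n = 1451 per group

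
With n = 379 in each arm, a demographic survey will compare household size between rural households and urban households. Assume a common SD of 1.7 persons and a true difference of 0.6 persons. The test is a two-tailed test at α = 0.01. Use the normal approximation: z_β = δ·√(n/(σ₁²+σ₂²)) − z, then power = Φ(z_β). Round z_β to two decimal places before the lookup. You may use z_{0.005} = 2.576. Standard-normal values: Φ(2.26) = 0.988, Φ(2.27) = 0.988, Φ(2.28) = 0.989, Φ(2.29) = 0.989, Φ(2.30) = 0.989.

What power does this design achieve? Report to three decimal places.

Power ≈ 0.989

z_β = δ·√(n/(σ₁²+σ₂²)) − z_{α/2}
    = 0.6 · √(379/5.78) − 2.576
    = 0.6 · 8.09759 − 2.576
    = 4.8586 − 2.576 = 2.2826 → 2.28
Power = Φ(2.28) = 0.989.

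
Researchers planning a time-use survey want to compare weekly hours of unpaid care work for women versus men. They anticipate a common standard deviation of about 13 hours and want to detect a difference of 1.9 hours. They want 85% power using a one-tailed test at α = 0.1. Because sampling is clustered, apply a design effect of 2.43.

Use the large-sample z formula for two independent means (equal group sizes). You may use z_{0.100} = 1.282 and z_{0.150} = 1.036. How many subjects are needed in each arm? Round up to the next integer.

n = (z_α + z_β)² · (σ₁² + σ₂²) / δ²
  = (1.282 + 1.036)² · (2·13² = 338) / 1.9²
  = 5.3731 · 338 / 3.61
  = 503.08
Design effect: 2.43 × 503.08 = 1222.48.
Round up → n = 1223 per group.

n = 1223 per group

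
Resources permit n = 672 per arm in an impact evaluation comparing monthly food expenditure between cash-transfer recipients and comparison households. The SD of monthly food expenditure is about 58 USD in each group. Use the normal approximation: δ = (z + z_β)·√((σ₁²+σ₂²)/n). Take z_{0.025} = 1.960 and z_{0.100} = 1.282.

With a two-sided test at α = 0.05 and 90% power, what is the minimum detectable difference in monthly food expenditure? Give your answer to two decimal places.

δ = (z_{α/2} + z_β) · √((σ₁²+σ₂²)/n)
  = (1.960 + 1.282) · √(6728/672)
  = 3.242 · √10.0119
  = 3.242 · 3.1642
  = 10.2582

Minimum detectable difference ≈ 10.26 USD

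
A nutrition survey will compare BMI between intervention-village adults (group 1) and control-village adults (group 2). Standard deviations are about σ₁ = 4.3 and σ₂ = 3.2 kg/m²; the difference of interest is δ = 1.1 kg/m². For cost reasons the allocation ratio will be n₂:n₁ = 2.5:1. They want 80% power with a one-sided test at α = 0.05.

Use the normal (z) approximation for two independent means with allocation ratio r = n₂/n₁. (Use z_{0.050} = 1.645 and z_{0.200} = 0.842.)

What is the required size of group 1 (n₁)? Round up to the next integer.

n₁ = 116

n₁ = (z_α + z_β)² · (σ₁² + σ₂²/r) / δ²
   = (1.645 + 0.842)² · (4.3² + 3.2²/2.5) / 1.1²
   = 6.1852 · (18.49 + 4.096) / 1.21
   = 6.1852 · 22.586 / 1.21
   = 115.45
Round up → n₁ = 116; n₂ = r·n₁ = 2.5 × 116 = 290.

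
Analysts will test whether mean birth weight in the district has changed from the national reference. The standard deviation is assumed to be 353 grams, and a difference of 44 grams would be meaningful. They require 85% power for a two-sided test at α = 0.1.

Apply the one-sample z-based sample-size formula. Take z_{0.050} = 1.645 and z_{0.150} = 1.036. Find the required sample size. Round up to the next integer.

n = (z_{α/2} + z_β)² · σ² / δ²
  = (1.645 + 1.036)² · 353² / 44²
  = 7.1878 · 124609 / 1936
  = 462.63
Round up → n = 463.

n = 463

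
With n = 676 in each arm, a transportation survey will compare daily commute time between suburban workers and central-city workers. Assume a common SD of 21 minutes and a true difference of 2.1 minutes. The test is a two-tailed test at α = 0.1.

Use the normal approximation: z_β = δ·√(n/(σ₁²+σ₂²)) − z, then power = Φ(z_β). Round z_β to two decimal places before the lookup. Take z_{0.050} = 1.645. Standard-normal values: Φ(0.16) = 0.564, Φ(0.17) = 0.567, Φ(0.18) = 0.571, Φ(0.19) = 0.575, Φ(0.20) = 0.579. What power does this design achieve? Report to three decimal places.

Power ≈ 0.575

z_β = δ·√(n/(σ₁²+σ₂²)) − z_{α/2}
    = 2.1 · √(676/882) − 1.645
    = 2.1 · 0.87547 − 1.645
    = 1.8385 − 1.645 = 0.1935 → 0.19
Power = Φ(0.19) = 0.575.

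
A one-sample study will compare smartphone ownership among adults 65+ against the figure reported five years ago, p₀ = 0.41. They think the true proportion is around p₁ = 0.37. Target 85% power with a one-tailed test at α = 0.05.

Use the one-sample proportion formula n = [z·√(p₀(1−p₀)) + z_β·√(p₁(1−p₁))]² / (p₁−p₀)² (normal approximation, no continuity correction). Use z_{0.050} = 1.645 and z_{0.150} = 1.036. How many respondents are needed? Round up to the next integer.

n = [z_α·√(p₀q₀) + z_β·√(p₁q₁)]² / (p₁ − p₀)²
  = [1.645·√(0.41·0.59) + 1.036·√(0.37·0.63)]² / (-0.04)²
  = [1.645·0.4918 + 1.036·0.4828]² / 0.0016
  = [1.3093]² / 0.0016
  = 1071.34
Round up → n = 1072.

n = 1072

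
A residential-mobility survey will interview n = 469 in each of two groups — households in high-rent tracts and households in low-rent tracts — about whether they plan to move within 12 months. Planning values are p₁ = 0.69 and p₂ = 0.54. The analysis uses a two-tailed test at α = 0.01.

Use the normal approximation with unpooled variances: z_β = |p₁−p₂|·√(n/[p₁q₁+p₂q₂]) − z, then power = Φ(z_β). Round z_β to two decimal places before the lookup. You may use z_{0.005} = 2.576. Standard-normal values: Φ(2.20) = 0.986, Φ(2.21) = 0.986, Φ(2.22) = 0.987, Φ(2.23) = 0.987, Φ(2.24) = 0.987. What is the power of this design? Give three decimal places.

Power ≈ 0.986

z_β = |p₁−p₂|·√(n/[p₁q₁+p₂q₂]) − z_{α/2}
    = 0.15 · √(469/0.4623) − 2.576
    = 0.15 · 31.8511 − 2.576
    = 4.7777 − 2.576 = 2.2017 → 2.20
Power = Φ(2.20) = 0.986.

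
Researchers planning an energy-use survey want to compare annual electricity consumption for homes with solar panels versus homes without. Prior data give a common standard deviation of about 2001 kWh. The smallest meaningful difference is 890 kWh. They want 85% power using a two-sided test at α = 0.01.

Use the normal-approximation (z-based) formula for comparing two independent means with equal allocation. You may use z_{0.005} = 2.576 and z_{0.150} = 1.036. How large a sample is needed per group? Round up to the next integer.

n = (z_{α/2} + z_β)² · (σ₁² + σ₂²) / δ²
  = (2.576 + 1.036)² · (2·2001² = 8008002) / 890²
  = 13.0465 · 8008002 / 792100
  = 131.90
Round up → n = 132 per group.

n = 132 per group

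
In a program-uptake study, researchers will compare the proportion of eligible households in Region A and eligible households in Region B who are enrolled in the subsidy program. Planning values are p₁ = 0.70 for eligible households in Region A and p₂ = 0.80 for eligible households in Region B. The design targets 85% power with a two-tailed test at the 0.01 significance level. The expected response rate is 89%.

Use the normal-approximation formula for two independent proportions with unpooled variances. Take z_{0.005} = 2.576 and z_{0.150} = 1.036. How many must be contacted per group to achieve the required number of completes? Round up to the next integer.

n = 543 per group

n = (z_{α/2} + z_β)² · [p₁(1−p₁) + p₂(1−p₂)] / (p₁ − p₂)²
  = (2.576 + 1.036)² · (0.70·0.30 + 0.80·0.20) / (-0.10)²
  = (3.612)² · (0.2100 + 0.1600) / 0.0100
  = 13.0465 · 0.3700 / 0.0100
  = 482.72
Adjust for 89% response: 482.72 / 0.89 = 542.38.
Round up → n = 543 per group.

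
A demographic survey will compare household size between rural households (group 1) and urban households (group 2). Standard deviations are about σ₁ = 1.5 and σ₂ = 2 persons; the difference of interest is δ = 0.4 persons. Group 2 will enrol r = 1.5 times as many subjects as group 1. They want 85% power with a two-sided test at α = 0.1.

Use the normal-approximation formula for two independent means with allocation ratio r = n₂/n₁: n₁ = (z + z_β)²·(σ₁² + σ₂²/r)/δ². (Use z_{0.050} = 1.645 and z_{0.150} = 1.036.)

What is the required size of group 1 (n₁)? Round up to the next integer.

n₁ = (z_{α/2} + z_β)² · (σ₁² + σ₂²/r) / δ²
   = (1.645 + 1.036)² · (1.5² + 2²/1.5) / 0.4²
   = 7.1878 · (2.25 + 2.6667) / 0.16
   = 7.1878 · 4.9167 / 0.16
   = 220.87
Round up → n₁ = 221; n₂ = r·n₁ = 1.5 × 221 = 332.

n₁ = 221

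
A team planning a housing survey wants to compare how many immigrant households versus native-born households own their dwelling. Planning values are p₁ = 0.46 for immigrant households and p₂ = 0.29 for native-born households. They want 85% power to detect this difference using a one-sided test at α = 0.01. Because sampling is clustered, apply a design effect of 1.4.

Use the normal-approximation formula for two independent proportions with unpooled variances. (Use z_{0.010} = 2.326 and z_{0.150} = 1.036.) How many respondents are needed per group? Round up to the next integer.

n = 249 per group

n = (z_α + z_β)² · [p₁(1−p₁) + p₂(1−p₂)] / (p₁ − p₂)²
  = (2.326 + 1.036)² · (0.46·0.54 + 0.29·0.71) / (0.17)²
  = (3.362)² · (0.2484 + 0.2059) / 0.0289
  = 11.3030 · 0.4543 / 0.0289
  = 177.68
Design effect: 1.4 × 177.68 = 248.75.
Round up → n = 249 per group.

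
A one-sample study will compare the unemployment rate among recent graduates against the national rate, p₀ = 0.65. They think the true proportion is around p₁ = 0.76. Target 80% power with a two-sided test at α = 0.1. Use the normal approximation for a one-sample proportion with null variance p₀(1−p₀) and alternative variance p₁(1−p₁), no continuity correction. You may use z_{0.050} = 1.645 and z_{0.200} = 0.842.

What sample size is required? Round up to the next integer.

n = 109

n = [z_{α/2}·√(p₀q₀) + z_β·√(p₁q₁)]² / (p₁ − p₀)²
  = [1.645·√(0.65·0.35) + 0.842·√(0.76·0.24)]² / (0.11)²
  = [1.645·0.4770 + 0.842·0.4271]² / 0.0121
  = [1.1442]² / 0.0121
  = 108.20
Round up → n = 109.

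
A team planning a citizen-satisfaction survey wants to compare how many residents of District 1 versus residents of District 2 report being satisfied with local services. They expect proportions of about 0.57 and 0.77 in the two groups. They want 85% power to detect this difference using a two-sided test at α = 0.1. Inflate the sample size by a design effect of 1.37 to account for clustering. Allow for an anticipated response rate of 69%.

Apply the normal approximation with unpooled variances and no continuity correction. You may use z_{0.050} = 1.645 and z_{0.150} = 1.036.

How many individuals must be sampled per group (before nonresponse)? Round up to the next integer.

n = (z_{α/2} + z_β)² · [p₁(1−p₁) + p₂(1−p₂)] / (p₁ − p₂)²
  = (1.645 + 1.036)² · (0.57·0.43 + 0.77·0.23) / (-0.20)²
  = (2.681)² · (0.2451 + 0.1771) / 0.0400
  = 7.1878 · 0.4222 / 0.0400
  = 75.87
Design effect: 1.37 × 75.87 = 103.94.
Adjust for 69% response: 103.94 / 0.69 = 150.63.
Round up → n = 151 per group.

n = 151 per group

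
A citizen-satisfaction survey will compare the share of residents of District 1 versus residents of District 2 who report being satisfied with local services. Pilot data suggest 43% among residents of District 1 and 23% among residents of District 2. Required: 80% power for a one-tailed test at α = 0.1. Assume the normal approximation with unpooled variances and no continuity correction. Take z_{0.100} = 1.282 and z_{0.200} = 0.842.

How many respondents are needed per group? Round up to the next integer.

n = 48 per group

n = (z_α + z_β)² · [p₁(1−p₁) + p₂(1−p₂)] / (p₁ − p₂)²
  = (1.282 + 0.842)² · (0.43·0.57 + 0.23·0.77) / (0.20)²
  = (2.124)² · (0.2451 + 0.1771) / 0.0400
  = 4.5114 · 0.4222 / 0.0400
  = 47.62
Round up → n = 48 per group.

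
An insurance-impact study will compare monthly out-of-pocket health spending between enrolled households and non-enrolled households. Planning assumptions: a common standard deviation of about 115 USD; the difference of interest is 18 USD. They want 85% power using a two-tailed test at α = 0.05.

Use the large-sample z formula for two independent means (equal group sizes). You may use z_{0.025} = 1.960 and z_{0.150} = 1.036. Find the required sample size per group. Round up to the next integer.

n = 733 per group

n = (z_{α/2} + z_β)² · (σ₁² + σ₂²) / δ²
  = (1.960 + 1.036)² · (2·115² = 26450) / 18²
  = 8.9760 · 26450 / 324
  = 732.76
Round up → n = 733 per group.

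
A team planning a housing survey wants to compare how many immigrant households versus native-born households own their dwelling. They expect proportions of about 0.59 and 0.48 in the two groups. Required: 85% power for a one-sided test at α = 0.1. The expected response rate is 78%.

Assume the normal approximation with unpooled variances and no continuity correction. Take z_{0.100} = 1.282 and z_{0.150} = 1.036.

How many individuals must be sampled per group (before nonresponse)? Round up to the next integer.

n = 280 per group

n = (z_α + z_β)² · [p₁(1−p₁) + p₂(1−p₂)] / (p₁ − p₂)²
  = (1.282 + 1.036)² · (0.59·0.41 + 0.48·0.52) / (0.11)²
  = (2.318)² · (0.2419 + 0.2496) / 0.0121
  = 5.3731 · 0.4915 / 0.0121
  = 218.26
Adjust for 78% response: 218.26 / 0.78 = 279.81.
Round up → n = 280 per group.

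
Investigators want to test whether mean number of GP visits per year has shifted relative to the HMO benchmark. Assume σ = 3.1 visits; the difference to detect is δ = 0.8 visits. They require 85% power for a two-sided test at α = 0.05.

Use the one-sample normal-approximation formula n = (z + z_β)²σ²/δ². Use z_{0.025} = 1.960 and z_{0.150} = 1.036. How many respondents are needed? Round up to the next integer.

n = (z_{α/2} + z_β)² · σ² / δ²
  = (1.960 + 1.036)² · 3.1² / 0.8²
  = 8.9760 · 9.61 / 0.64
  = 134.78
Round up → n = 135.

n = 135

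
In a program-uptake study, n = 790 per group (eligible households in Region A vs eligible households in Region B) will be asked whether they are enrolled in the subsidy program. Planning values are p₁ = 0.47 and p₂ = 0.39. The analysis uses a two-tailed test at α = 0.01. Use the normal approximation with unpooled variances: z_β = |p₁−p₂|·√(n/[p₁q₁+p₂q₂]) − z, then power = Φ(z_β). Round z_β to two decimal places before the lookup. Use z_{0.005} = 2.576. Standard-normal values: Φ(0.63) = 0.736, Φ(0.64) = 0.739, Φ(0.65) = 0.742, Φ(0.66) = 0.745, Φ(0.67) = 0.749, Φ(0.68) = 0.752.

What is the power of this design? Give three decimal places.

Power ≈ 0.742

z_β = |p₁−p₂|·√(n/[p₁q₁+p₂q₂]) − z_{α/2}
    = 0.08 · √(790/0.4870) − 2.576
    = 0.08 · 40.2763 − 2.576
    = 3.2221 − 2.576 = 0.6461 → 0.65
Power = Φ(0.65) = 0.742.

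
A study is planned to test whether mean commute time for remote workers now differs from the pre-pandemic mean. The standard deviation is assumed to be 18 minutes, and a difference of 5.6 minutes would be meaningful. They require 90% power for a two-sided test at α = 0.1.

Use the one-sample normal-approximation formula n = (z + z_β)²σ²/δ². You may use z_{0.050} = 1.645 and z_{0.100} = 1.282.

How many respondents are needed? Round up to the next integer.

n = (z_{α/2} + z_β)² · σ² / δ²
  = (1.645 + 1.282)² · 18² / 5.6²
  = 8.5673 · 324 / 31.36
  = 88.51
Round up → n = 89.

n = 89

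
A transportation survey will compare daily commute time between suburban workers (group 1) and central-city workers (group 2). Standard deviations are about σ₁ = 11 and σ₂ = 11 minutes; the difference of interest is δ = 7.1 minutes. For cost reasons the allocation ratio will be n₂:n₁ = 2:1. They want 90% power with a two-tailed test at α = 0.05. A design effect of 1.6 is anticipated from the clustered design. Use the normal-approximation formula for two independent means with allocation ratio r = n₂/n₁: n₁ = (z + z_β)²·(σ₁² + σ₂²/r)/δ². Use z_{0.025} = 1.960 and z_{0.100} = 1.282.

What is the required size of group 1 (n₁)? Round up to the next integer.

n₁ = 61

n₁ = (z_{α/2} + z_β)² · (σ₁² + σ₂²/r) / δ²
   = (1.960 + 1.282)² · (11² + 11²/2) / 7.1²
   = 10.5106 · (121 + 60.5) / 50.41
   = 10.5106 · 181.5 / 50.41
   = 37.84
Design effect: 1.6 × 37.84 = 60.55.
Round up → n₁ = 61; n₂ = r·n₁ = 2 × 61 = 122.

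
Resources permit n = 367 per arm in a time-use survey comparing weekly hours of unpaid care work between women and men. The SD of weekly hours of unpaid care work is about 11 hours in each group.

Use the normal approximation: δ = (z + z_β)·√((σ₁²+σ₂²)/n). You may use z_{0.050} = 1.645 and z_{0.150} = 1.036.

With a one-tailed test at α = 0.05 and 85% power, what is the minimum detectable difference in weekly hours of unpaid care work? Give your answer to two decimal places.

Minimum detectable difference ≈ 2.18 hours

δ = (z_α + z_β) · √((σ₁²+σ₂²)/n)
  = (1.645 + 1.036) · √(242/367)
  = 2.681 · √0.6594
  = 2.681 · 0.8120
  = 2.1771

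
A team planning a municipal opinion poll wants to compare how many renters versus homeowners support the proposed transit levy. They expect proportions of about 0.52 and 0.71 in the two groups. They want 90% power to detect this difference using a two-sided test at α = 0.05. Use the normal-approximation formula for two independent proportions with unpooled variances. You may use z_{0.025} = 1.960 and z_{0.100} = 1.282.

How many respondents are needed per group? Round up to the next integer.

n = 133 per group

n = (z_{α/2} + z_β)² · [p₁(1−p₁) + p₂(1−p₂)] / (p₁ − p₂)²
  = (1.960 + 1.282)² · (0.52·0.48 + 0.71·0.29) / (-0.19)²
  = (3.242)² · (0.2496 + 0.2059) / 0.0361
  = 10.5106 · 0.4555 / 0.0361
  = 132.62
Round up → n = 133 per group.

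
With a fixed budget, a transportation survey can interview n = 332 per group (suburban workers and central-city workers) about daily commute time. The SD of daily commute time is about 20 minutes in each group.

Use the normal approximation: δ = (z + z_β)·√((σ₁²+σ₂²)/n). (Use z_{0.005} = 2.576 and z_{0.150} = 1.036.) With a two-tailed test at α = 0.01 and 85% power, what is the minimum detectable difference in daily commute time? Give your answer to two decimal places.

δ = (z_{α/2} + z_β) · √((σ₁²+σ₂²)/n)
  = (2.576 + 1.036) · √(800/332)
  = 3.612 · √2.4096
  = 3.612 · 1.5523
  = 5.6069

Minimum detectable difference ≈ 5.61 minutes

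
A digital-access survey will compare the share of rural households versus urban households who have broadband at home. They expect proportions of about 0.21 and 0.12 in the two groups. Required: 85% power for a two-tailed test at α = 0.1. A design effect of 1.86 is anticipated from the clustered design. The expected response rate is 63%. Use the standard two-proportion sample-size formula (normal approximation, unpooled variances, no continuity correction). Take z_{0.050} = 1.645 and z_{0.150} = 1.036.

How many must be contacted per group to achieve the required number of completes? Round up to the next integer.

n = (z_{α/2} + z_β)² · [p₁(1−p₁) + p₂(1−p₂)] / (p₁ − p₂)²
  = (1.645 + 1.036)² · (0.21·0.79 + 0.12·0.88) / (0.09)²
  = (2.681)² · (0.1659 + 0.1056) / 0.0081
  = 7.1878 · 0.2715 / 0.0081
  = 240.92
Design effect: 1.86 × 240.92 = 448.12.
Adjust for 63% response: 448.12 / 0.63 = 711.30.
Round up → n = 712 per group.

n = 712 per group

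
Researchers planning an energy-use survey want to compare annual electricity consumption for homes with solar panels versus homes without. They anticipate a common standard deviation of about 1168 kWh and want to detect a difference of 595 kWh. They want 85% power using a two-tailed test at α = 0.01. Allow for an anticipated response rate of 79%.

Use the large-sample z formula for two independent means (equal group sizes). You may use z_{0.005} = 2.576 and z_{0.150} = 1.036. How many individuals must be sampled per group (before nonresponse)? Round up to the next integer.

n = (z_{α/2} + z_β)² · (σ₁² + σ₂²) / δ²
  = (2.576 + 1.036)² · (2·1168² = 2728448) / 595²
  = 13.0465 · 2728448 / 354025
  = 100.55
Adjust for 79% response: 100.55 / 0.79 = 127.28.
Round up → n = 128 per group.

n = 128 per group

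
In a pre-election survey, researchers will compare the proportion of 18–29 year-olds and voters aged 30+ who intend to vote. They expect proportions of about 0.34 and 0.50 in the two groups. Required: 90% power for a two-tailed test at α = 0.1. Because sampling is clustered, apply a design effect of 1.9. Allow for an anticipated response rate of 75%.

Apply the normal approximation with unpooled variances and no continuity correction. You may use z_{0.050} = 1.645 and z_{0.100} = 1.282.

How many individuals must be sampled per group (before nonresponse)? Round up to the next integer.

n = (z_{α/2} + z_β)² · [p₁(1−p₁) + p₂(1−p₂)] / (p₁ − p₂)²
  = (1.645 + 1.282)² · (0.34·0.66 + 0.50·0.50) / (-0.16)²
  = (2.927)² · (0.2244 + 0.2500) / 0.0256
  = 8.5673 · 0.4744 / 0.0256
  = 158.76
Design effect: 1.9 × 158.76 = 301.65.
Adjust for 75% response: 301.65 / 0.75 = 402.20.
Round up → n = 403 per group.

n = 403 per group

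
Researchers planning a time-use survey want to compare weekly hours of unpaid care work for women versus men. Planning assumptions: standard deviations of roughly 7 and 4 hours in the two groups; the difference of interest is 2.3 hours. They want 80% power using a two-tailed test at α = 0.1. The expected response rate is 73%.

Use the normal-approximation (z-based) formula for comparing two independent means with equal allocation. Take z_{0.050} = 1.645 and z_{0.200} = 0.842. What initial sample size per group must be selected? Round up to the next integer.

n = 105 per group

n = (z_{α/2} + z_β)² · (σ₁² + σ₂²) / δ²
  = (1.645 + 0.842)² · (7² + 4² = 65) / 2.3²
  = 6.1852 · 65 / 5.29
  = 76.00
Adjust for 73% response: 76.00 / 0.73 = 104.11.
Round up → n = 105 per group.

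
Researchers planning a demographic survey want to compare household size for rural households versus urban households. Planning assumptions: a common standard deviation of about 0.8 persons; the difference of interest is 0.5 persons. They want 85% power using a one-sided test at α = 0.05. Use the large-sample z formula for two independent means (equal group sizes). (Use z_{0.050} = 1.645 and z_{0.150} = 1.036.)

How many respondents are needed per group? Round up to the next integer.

n = 37 per group

n = (z_α + z_β)² · (σ₁² + σ₂²) / δ²
  = (1.645 + 1.036)² · (2·0.8² = 1.28) / 0.5²
  = 7.1878 · 1.28 / 0.25
  = 36.80
Round up → n = 37 per group.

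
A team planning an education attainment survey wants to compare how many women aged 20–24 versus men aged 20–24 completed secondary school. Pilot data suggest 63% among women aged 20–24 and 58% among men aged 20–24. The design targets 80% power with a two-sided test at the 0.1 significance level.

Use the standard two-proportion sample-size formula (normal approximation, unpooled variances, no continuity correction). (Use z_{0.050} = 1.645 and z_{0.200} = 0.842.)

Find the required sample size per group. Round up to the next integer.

n = 1180 per group

n = (z_{α/2} + z_β)² · [p₁(1−p₁) + p₂(1−p₂)] / (p₁ − p₂)²
  = (1.645 + 0.842)² · (0.63·0.37 + 0.58·0.42) / (0.05)²
  = (2.487)² · (0.2331 + 0.2436) / 0.0025
  = 6.1852 · 0.4767 / 0.0025
  = 1179.39
Round up → n = 1180 per group.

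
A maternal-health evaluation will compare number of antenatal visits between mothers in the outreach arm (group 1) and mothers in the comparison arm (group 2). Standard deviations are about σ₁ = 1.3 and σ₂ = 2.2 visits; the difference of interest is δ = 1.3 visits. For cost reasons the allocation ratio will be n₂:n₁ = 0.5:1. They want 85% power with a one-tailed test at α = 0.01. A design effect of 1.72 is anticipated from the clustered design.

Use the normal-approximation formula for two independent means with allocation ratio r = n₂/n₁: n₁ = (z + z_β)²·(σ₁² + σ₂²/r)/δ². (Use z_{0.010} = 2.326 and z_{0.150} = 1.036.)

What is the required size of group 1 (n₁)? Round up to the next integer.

n₁ = 131

n₁ = (z_α + z_β)² · (σ₁² + σ₂²/r) / δ²
   = (2.326 + 1.036)² · (1.3² + 2.2²/0.5) / 1.3²
   = 11.3030 · (1.69 + 9.68) / 1.69
   = 11.3030 · 11.37 / 1.69
   = 76.04
Design effect: 1.72 × 76.04 = 130.80.
Round up → n₁ = 131; n₂ = r·n₁ = 0.5 × 131 = 66.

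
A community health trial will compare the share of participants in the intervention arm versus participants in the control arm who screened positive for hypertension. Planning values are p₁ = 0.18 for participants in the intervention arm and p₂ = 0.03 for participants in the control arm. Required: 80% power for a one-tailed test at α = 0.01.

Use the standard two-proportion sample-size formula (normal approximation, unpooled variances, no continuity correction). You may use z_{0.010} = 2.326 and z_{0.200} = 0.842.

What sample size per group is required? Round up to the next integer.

n = (z_α + z_β)² · [p₁(1−p₁) + p₂(1−p₂)] / (p₁ − p₂)²
  = (2.326 + 0.842)² · (0.18·0.82 + 0.03·0.97) / (0.15)²
  = (3.168)² · (0.1476 + 0.0291) / 0.0225
  = 10.0362 · 0.1767 / 0.0225
  = 78.82
Round up → n = 79 per group.

n = 79 per group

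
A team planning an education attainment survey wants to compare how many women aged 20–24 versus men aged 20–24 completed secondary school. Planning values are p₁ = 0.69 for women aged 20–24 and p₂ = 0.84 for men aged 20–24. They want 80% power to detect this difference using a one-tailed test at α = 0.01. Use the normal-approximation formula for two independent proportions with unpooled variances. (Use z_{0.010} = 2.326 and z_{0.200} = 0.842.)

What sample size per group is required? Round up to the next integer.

n = (z_α + z_β)² · [p₁(1−p₁) + p₂(1−p₂)] / (p₁ − p₂)²
  = (2.326 + 0.842)² · (0.69·0.31 + 0.84·0.16) / (-0.15)²
  = (3.168)² · (0.2139 + 0.1344) / 0.0225
  = 10.0362 · 0.3483 / 0.0225
  = 155.36
Round up → n = 156 per group.

n = 156 per group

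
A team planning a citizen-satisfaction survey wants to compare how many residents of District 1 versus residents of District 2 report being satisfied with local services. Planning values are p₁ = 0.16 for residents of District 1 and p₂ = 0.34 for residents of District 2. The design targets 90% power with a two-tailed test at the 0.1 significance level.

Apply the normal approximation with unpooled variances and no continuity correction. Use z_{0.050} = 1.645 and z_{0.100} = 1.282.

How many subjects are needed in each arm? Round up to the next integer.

n = (z_{α/2} + z_β)² · [p₁(1−p₁) + p₂(1−p₂)] / (p₁ − p₂)²
  = (1.645 + 1.282)² · (0.16·0.84 + 0.34·0.66) / (-0.18)²
  = (2.927)² · (0.1344 + 0.2244) / 0.0324
  = 8.5673 · 0.3588 / 0.0324
  = 94.88
Round up → n = 95 per group.

n = 95 per group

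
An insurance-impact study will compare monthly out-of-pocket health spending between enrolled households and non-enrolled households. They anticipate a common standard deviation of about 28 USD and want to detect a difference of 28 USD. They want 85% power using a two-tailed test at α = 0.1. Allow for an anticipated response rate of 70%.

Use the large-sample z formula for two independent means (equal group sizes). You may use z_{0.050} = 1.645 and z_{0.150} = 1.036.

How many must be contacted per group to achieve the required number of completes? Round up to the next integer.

n = 21 per group

n = (z_{α/2} + z_β)² · (σ₁² + σ₂²) / δ²
  = (1.645 + 1.036)² · (2·28² = 1568) / 28²
  = 7.1878 · 1568 / 784
  = 14.38
Adjust for 70% response: 14.38 / 0.70 = 20.54.
Round up → n = 21 per group.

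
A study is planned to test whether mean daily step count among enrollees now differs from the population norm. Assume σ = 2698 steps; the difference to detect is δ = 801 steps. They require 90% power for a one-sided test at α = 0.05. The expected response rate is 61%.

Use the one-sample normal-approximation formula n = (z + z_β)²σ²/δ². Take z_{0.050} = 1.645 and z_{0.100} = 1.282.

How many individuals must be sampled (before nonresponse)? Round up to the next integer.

n = 160

n = (z_α + z_β)² · σ² / δ²
  = (1.645 + 1.282)² · 2698² / 801²
  = 8.5673 · 7279204 / 641601
  = 97.20
Adjust for 61% response: 97.20 / 0.61 = 159.34.
Round up → n = 160.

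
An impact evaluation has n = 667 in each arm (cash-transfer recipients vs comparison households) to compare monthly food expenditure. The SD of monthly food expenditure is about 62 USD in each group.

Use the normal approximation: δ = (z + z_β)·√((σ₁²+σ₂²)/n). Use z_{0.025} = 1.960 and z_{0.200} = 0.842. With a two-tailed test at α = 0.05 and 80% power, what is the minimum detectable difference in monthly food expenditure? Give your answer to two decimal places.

δ = (z_{α/2} + z_β) · √((σ₁²+σ₂²)/n)
  = (1.960 + 0.842) · √(7688/667)
  = 2.802 · √11.5262
  = 2.802 · 3.3950
  = 9.5129

Minimum detectable difference ≈ 9.51 USD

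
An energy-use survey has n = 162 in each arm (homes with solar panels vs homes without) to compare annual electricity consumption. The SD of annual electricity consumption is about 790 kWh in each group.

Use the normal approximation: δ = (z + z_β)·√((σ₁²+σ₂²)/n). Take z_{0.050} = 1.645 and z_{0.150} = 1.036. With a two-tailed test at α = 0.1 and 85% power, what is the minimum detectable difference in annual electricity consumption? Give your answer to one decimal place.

δ = (z_{α/2} + z_β) · √((σ₁²+σ₂²)/n)
  = (1.645 + 1.036) · √(1248200/162)
  = 2.681 · √7704.9
  = 2.681 · 87.7778
  = 235.3322

Minimum detectable difference ≈ 235.3 kWh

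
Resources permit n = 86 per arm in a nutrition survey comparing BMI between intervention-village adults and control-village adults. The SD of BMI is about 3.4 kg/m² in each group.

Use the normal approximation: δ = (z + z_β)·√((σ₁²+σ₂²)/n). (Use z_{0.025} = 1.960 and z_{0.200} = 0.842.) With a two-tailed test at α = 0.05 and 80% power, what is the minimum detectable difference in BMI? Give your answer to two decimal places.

δ = (z_{α/2} + z_β) · √((σ₁²+σ₂²)/n)
  = (1.960 + 0.842) · √(23.12/86)
  = 2.802 · √0.26884
  = 2.802 · 0.5185
  = 1.4528

Minimum detectable difference ≈ 1.45 kg/m²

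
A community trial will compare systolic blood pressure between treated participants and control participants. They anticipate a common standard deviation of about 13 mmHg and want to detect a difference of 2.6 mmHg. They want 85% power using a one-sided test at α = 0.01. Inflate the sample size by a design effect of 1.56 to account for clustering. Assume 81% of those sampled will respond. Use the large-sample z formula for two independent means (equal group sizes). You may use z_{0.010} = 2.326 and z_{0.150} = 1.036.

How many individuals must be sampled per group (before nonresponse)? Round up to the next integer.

n = (z_α + z_β)² · (σ₁² + σ₂²) / δ²
  = (2.326 + 1.036)² · (2·13² = 338) / 2.6²
  = 11.3030 · 338 / 6.76
  = 565.15
Design effect: 1.56 × 565.15 = 881.64.
Adjust for 81% response: 881.64 / 0.81 = 1088.44.
Round up → n = 1089 per group.

n = 1089 per group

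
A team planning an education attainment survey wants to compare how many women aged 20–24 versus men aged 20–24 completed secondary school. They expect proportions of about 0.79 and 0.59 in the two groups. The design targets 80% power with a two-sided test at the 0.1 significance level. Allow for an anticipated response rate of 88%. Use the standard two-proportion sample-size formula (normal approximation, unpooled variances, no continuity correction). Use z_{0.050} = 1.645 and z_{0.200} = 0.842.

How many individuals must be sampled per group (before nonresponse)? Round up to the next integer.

n = (z_{α/2} + z_β)² · [p₁(1−p₁) + p₂(1−p₂)] / (p₁ − p₂)²
  = (1.645 + 0.842)² · (0.79·0.21 + 0.59·0.41) / (0.20)²
  = (2.487)² · (0.1659 + 0.2419) / 0.0400
  = 6.1852 · 0.4078 / 0.0400
  = 63.06
Adjust for 88% response: 63.06 / 0.88 = 71.66.
Round up → n = 72 per group.

n = 72 per group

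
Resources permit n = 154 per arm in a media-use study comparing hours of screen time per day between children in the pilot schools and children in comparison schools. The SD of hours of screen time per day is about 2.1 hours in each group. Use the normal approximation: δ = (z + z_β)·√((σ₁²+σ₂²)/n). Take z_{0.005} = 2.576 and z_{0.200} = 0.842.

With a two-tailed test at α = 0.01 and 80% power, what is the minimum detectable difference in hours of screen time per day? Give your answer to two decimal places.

Minimum detectable difference ≈ 0.82 hours

δ = (z_{α/2} + z_β) · √((σ₁²+σ₂²)/n)
  = (2.576 + 0.842) · √(8.82/154)
  = 3.418 · √0.05727
  = 3.418 · 0.2393
  = 0.8180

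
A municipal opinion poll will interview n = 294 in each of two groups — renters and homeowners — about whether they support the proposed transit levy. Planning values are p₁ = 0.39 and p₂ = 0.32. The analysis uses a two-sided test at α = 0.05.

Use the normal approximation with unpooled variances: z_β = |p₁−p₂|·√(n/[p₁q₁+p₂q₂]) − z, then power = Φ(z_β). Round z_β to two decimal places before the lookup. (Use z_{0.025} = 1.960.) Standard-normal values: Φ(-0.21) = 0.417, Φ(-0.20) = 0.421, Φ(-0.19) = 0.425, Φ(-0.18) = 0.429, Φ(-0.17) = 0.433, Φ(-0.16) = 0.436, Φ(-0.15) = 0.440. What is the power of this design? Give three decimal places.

z_β = |p₁−p₂|·√(n/[p₁q₁+p₂q₂]) − z_{α/2}
    = 0.07 · √(294/0.4555) − 1.960
    = 0.07 · 25.4056 − 1.960
    = 1.7784 − 1.960 = -0.1816 → -0.18
Power = Φ(-0.18) = 0.429.

Power ≈ 0.429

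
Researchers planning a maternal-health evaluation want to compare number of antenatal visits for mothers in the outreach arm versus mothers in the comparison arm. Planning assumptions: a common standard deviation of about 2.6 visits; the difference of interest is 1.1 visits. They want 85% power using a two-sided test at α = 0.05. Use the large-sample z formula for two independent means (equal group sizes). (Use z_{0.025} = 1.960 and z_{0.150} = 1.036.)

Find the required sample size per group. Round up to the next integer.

n = 101 per group

n = (z_{α/2} + z_β)² · (σ₁² + σ₂²) / δ²
  = (1.960 + 1.036)² · (2·2.6² = 13.52) / 1.1²
  = 8.9760 · 13.52 / 1.21
  = 100.29
Round up → n = 101 per group.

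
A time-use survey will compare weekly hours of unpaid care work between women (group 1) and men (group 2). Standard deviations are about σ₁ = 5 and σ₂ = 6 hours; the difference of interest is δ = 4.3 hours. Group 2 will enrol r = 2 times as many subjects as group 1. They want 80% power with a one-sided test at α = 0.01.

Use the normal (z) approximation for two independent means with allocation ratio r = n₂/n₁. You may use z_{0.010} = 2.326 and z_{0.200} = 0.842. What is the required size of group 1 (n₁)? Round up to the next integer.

n₁ = 24

n₁ = (z_α + z_β)² · (σ₁² + σ₂²/r) / δ²
   = (2.326 + 0.842)² · (5² + 6²/2) / 4.3²
   = 10.0362 · (25 + 18) / 18.49
   = 10.0362 · 43 / 18.49
   = 23.34
Round up → n₁ = 24; n₂ = r·n₁ = 2 × 24 = 48.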